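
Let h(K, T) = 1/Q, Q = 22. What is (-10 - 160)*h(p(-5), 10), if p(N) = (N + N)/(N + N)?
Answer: -85/11 ≈ -7.7273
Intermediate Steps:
p(N) = 1 (p(N) = (2*N)/((2*N)) = (2*N)*(1/(2*N)) = 1)
h(K, T) = 1/22
(-10 - 160)*h(p(-5), 10) = (-10 - 160)*(1/22) = -170*1/22 = -85/11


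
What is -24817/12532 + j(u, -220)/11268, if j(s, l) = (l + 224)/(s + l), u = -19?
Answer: -1285260031/649025532 ≈ -1.9803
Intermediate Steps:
j(s, l) = (224 + l)/(l + s)
-24817/12532 + j(u, -220)/11268 = -24817/12532 + ((224 - 220)/(-220 - 19))/11268 = -24817*1/12532 + (4/(-239))*(1/11268) = -1909/964 - 1/239*4*(1/11268) = -1909/964 - 4/239*1/11268 = -1909/964 - 1/673263 = -1285260031/649025532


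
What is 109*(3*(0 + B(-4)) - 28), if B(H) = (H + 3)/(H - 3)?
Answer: -21037/7 ≈ -3005.3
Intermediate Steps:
B(H) = (3 + H)/(-3 + H)
109*(3*(0 + B(-4)) - 28) = 109*(3*(0 + (3 - 4)/(-3 - 4)) - 28) = 109*(3*(0 - 1/(-7)) - 28) = 109*(3*(0 - 1/7*(-1)) - 28) = 109*(3*(0 + 1/7) - 28) = 109*(3*(1/7) - 28) = 109*(3/7 - 28) = 109*(-193/7) = -21037/7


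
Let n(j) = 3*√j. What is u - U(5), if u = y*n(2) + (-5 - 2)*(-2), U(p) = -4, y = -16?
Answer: 18 - 48*√2 ≈ -49.882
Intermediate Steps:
u = 14 - 48*√2 (u = -48*√2 + (-5 - 2)*(-2) = -48*√2 - 7*(-2) = -48*√2 + 14 = 14 - 48*√2 ≈ -53.882)
u - U(5) = (14 - 48*√2) - (-4) = (14 - 48*√2) - 1*(-4) = (14 - 48*√2) + 4 = 18 - 48*√2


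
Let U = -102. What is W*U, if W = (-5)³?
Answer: 12750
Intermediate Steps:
W = -125
W*U = -125*(-102) = 12750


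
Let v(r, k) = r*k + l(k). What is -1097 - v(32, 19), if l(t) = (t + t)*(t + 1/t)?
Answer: -2429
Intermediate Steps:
l(t) = 2*t*(t + 1/t) (l(t) = (2*t)*(t + 1/t) = 2*t*(t + 1/t))
v(r, k) = 2 + 2*k² + k*r (v(r, k) = r*k + (2 + 2*k²) = k*r + (2 + 2*k²) = 2 + 2*k² + k*r)
-1097 - v(32, 19) = -1097 - (2 + 2*19² + 19*32) = -1097 - (2 + 2*361 + 608) = -1097 - (2 + 722 + 608) = -1097 - 1*1332 = -1097 - 1332 = -2429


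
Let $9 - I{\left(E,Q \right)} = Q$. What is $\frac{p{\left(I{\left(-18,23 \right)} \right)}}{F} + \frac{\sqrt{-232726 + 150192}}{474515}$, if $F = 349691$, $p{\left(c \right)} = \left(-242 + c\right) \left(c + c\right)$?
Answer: $\frac{7168}{349691} + \frac{i \sqrt{82534}}{474515} \approx 0.020498 + 0.00060543 i$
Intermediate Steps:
$I{\left(E,Q \right)} = 9 - Q$
$p{\left(c \right)} = 2 c \left(-242 + c\right)$ ($p{\left(c \right)} = \left(-242 + c\right) 2 c = 2 c \left(-242 + c\right)$)
$\frac{p{\left(I{\left(-18,23 \right)} \right)}}{F} + \frac{\sqrt{-232726 + 150192}}{474515} = \frac{2 \left(9 - 23\right) \left(-242 + \left(9 - 23\right)\right)}{349691} + \frac{\sqrt{-232726 + 150192}}{474515} = 2 \left(9 - 23\right) \left(-242 + \left(9 - 23\right)\right) \frac{1}{349691} + \sqrt{-82534} \cdot \frac{1}{474515} = 2 \left(-14\right) \left(-242 - 14\right) \frac{1}{349691} + i \sqrt{82534} \cdot \frac{1}{474515} = 2 \left(-14\right) \left(-256\right) \frac{1}{349691} + \frac{i \sqrt{82534}}{474515} = 7168 \cdot \frac{1}{349691} + \frac{i \sqrt{82534}}{474515} = \frac{7168}{349691} + \frac{i \sqrt{82534}}{474515}$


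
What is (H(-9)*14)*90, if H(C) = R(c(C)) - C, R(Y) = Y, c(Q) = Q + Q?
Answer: -11340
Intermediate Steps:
c(Q) = 2*Q
H(C) = C (H(C) = 2*C - C = C)
(H(-9)*14)*90 = -9*14*90 = -126*90 = -11340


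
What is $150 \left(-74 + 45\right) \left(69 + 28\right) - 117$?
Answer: $-422067$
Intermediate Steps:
$150 \left(-74 + 45\right) \left(69 + 28\right) - 117 = 150 \left(\left(-29\right) 97\right) - 117 = 150 \left(-2813\right) - 117 = -421950 - 117 = -422067$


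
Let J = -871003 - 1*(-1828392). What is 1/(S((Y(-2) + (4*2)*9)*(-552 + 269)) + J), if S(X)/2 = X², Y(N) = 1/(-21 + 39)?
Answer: 162/134881533619 ≈ 1.2011e-9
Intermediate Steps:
Y(N) = 1/18
J = 957389 (J = -871003 + 1828392 = 957389)
S(X) = 2*X²
1/(S((Y(-2) + (4*2)*9)*(-552 + 269)) + J) = 1/(2*((1/18 + (4*2)*9)*(-552 + 269))² + 957389) = 1/(2*((1/18 + 8*9)*(-283))² + 957389) = 1/(2*((1/18 + 72)*(-283))² + 957389) = 1/(2*((1297/18)*(-283))² + 957389) = 1/(2*(-367051/18)² + 957389) = 1/(2*(134726436601/324) + 957389) = 1/(134726436601/162 + 957389) = 1/(134881533619/162) = 162/134881533619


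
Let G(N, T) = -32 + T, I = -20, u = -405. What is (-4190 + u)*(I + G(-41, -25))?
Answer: 353815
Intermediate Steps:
(-4190 + u)*(I + G(-41, -25)) = (-4190 - 405)*(-20 + (-32 - 25)) = -4595*(-20 - 57) = -4595*(-77) = 353815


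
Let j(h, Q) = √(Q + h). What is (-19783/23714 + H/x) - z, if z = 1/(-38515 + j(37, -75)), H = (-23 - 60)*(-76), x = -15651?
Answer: -75686964029536825/61173624515393898 + I*√38/1483405263 ≈ -1.2372 + 4.1556e-9*I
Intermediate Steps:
H = 6308 (H = -83*(-76) = 6308)
z = 1/(-38515 + I*√38) (z = 1/(-38515 + √(-75 + 37)) = 1/(-38515 + √(-38)) = 1/(-38515 + I*√38) ≈ -2.5964e-5 - 4.16e-9*I)
(-19783/23714 + H/x) - z = (-19783/23714 + 6308/(-15651)) - (-38515/1483405263 - I*√38/1483405263) = (-19783*1/23714 + 6308*(-1/15651)) + (38515/1483405263 + I*√38/1483405263) = (-19783/23714 - 6308/15651) + (38515/1483405263 + I*√38/1483405263) = -459211645/371147814 + (38515/1483405263 + I*√38/1483405263) = -75686964029536825/61173624515393898 + I*√38/1483405263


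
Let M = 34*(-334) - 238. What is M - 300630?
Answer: -312224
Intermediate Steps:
M = -11594 (M = -11356 - 238 = -11594)
M - 300630 = -11594 - 300630 = -312224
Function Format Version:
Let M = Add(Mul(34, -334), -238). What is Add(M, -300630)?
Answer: -312224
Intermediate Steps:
M = -11594 (M = Add(-11356, -238) = -11594)
Add(M, -300630) = Add(-11594, -300630) = -312224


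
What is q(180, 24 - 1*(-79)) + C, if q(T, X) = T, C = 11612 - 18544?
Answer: -6752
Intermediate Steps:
C = -6932
q(180, 24 - 1*(-79)) + C = 180 - 6932 = -6752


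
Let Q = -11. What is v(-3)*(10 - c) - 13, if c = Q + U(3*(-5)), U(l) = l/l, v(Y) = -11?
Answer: -233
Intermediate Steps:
U(l) = 1
c = -10 (c = -11 + 1 = -10)
v(-3)*(10 - c) - 13 = -11*(10 - 1*(-10)) - 13 = -11*(10 + 10) - 13 = -11*20 - 13 = -220 - 13 = -233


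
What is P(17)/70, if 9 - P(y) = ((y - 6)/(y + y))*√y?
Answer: 9/70 - 11*√17/2380 ≈ 0.10952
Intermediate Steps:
P(y) = 9 - (-6 + y)/(2*√y) (P(y) = 9 - (y - 6)/(y + y)*√y = 9 - (-6 + y)/((2*y))*√y = 9 - (-6 + y)*(1/(2*y))*√y = 9 - (-6 + y)/(2*y)*√y = 9 - (-6 + y)/(2*√y))
P(17)/70 = (9 + 3/√17 - √17/2)/70 = (9 + 3*(√17/17) - √17/2)/70 = (9 + 3*√17/17 - √17/2)/70 = (9 - 11*√17/34)/70 = 9/70 - 11*√17/2380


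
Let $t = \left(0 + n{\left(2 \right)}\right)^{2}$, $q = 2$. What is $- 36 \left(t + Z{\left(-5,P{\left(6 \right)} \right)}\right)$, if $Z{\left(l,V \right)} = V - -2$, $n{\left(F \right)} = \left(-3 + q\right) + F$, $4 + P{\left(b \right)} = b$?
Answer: $-180$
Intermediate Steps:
$P{\left(b \right)} = -4 + b$
$n{\left(F \right)} = -1 + F$ ($n{\left(F \right)} = \left(-3 + 2\right) + F = -1 + F$)
$Z{\left(l,V \right)} = 2 + V$ ($Z{\left(l,V \right)} = V + 2 = 2 + V$)
$t = 1$ ($t = \left(0 + \left(-1 + 2\right)\right)^{2} = \left(0 + 1\right)^{2} = 1^{2} = 1$)
$- 36 \left(t + Z{\left(-5,P{\left(6 \right)} \right)}\right) = - 36 \left(1 + \left(2 + \left(-4 + 6\right)\right)\right) = - 36 \left(1 + \left(2 + 2\right)\right) = - 36 \left(1 + 4\right) = \left(-36\right) 5 = -180$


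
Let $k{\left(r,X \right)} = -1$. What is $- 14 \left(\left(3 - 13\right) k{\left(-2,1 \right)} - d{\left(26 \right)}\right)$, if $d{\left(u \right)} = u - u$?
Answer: $-140$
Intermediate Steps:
$d{\left(u \right)} = 0$
$- 14 \left(\left(3 - 13\right) k{\left(-2,1 \right)} - d{\left(26 \right)}\right) = - 14 \left(\left(3 - 13\right) \left(-1\right) - 0\right) = - 14 \left(\left(-10\right) \left(-1\right) + 0\right) = - 14 \left(10 + 0\right) = \left(-14\right) 10 = -140$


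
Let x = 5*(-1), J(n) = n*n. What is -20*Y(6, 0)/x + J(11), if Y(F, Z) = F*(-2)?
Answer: 73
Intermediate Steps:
J(n) = n**2
Y(F, Z) = -2*F
x = -5
-20*Y(6, 0)/x + J(11) = -20*(-2*6)/(-5) + 11**2 = -(-240)*(-1)/5 + 121 = -20*12/5 + 121 = -48 + 121 = 73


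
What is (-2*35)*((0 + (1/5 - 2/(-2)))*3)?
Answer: -252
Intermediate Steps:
(-2*35)*((0 + (1/5 - 2/(-2)))*3) = -70*(0 + (1*(⅕) - 2*(-½)))*3 = -70*(0 + (⅕ + 1))*3 = -70*(0 + 6/5)*3 = -84*3 = -70*18/5 = -252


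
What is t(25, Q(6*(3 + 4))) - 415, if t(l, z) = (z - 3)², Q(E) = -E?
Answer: 1610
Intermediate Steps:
t(l, z) = (-3 + z)²
t(25, Q(6*(3 + 4))) - 415 = (-3 - 6*(3 + 4))² - 415 = (-3 - 6*7)² - 415 = (-3 - 1*42)² - 415 = (-3 - 42)² - 415 = (-45)² - 415 = 2025 - 415 = 1610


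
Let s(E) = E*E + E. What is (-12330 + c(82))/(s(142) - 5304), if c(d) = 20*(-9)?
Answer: -6255/7501 ≈ -0.83389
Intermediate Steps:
c(d) = -180
s(E) = E + E² (s(E) = E² + E = E + E²)
(-12330 + c(82))/(s(142) - 5304) = (-12330 - 180)/(142*(1 + 142) - 5304) = -12510/(142*143 - 5304) = -12510/(20306 - 5304) = -12510/15002 = -12510*1/15002 = -6255/7501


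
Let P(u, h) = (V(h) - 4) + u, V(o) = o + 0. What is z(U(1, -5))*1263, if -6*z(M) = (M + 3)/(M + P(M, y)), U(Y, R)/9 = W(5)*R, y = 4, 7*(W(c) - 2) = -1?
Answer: -19787/195 ≈ -101.47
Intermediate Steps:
W(c) = 13/7 (W(c) = 2 + (⅐)*(-1) = 2 - ⅐ = 13/7)
V(o) = o
P(u, h) = -4 + h + u (P(u, h) = (h - 4) + u = (-4 + h) + u = -4 + h + u)
U(Y, R) = 117*R/7 (U(Y, R) = 9*(13*R/7) = 117*R/7)
z(M) = -(3 + M)/(12*M) (z(M) = -(M + 3)/(6*(M + (-4 + 4 + M))) = -(3 + M)/(6*(M + M)) = -(3 + M)/(6*(2*M)) = -(3 + M)*1/(2*M)/6 = -(3 + M)/(12*M))
z(U(1, -5))*1263 = ((-3 - 117*(-5)/7)/(12*(((117/7)*(-5)))))*1263 = ((-3 - 1*(-585/7))/(12*(-585/7)))*1263 = ((1/12)*(-7/585)*(-3 + 585/7))*1263 = ((1/12)*(-7/585)*(564/7))*1263 = -47/585*1263 = -19787/195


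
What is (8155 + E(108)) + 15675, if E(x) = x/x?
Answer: 23831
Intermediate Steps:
E(x) = 1
(8155 + E(108)) + 15675 = (8155 + 1) + 15675 = 8156 + 15675 = 23831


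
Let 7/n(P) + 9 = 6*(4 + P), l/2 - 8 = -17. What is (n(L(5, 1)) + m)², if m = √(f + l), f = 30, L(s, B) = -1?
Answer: 1021/81 + 28*√3/9 ≈ 17.994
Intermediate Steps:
l = -18 (l = 16 + 2*(-17) = 16 - 34 = -18)
n(P) = 7/(15 + 6*P) (n(P) = 7/(-9 + 6*(4 + P)) = 7/(-9 + (24 + 6*P)) = 7/(15 + 6*P))
m = 2*√3 (m = √(30 - 18) = √12 = 2*√3 ≈ 3.4641)
(n(L(5, 1)) + m)² = (7/(3*(5 + 2*(-1))) + 2*√3)² = (7/(3*(5 - 2)) + 2*√3)² = ((7/3)/3 + 2*√3)² = ((7/3)*(⅓) + 2*√3)² = (7/9 + 2*√3)²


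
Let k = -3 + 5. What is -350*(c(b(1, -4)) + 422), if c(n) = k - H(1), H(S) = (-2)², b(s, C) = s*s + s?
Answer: -147000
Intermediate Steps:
k = 2
b(s, C) = s + s² (b(s, C) = s² + s = s + s²)
H(S) = 4
c(n) = -2 (c(n) = 2 - 1*4 = 2 - 4 = -2)
-350*(c(b(1, -4)) + 422) = -350*(-2 + 422) = -350*420 = -147000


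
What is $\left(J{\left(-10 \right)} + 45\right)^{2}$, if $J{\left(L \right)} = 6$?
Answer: $2601$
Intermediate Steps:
$\left(J{\left(-10 \right)} + 45\right)^{2} = \left(6 + 45\right)^{2} = 51^{2} = 2601$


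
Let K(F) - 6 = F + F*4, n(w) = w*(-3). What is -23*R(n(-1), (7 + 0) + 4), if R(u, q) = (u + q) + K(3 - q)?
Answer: 460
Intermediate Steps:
n(w) = -3*w
K(F) = 6 + 5*F (K(F) = 6 + (F + F*4) = 6 + (F + 4*F) = 6 + 5*F)
R(u, q) = 21 + u - 4*q (R(u, q) = (u + q) + (6 + 5*(3 - q)) = (q + u) + (6 + (15 - 5*q)) = (q + u) + (21 - 5*q) = 21 + u - 4*q)
-23*R(n(-1), (7 + 0) + 4) = -23*(21 - 3*(-1) - 4*((7 + 0) + 4)) = -23*(21 + 3 - 4*(7 + 4)) = -23*(21 + 3 - 4*11) = -23*(21 + 3 - 44) = -23*(-20) = 460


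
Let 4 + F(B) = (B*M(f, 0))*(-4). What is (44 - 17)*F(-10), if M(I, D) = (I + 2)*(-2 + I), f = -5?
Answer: 22572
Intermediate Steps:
M(I, D) = (-2 + I)*(2 + I) (M(I, D) = (2 + I)*(-2 + I) = (-2 + I)*(2 + I))
F(B) = -4 - 84*B (F(B) = -4 + (B*(-4 + (-5)²))*(-4) = -4 + (B*(-4 + 25))*(-4) = -4 + (B*21)*(-4) = -4 + (21*B)*(-4) = -4 - 84*B)
(44 - 17)*F(-10) = (44 - 17)*(-4 - 84*(-10)) = 27*(-4 + 840) = 27*836 = 22572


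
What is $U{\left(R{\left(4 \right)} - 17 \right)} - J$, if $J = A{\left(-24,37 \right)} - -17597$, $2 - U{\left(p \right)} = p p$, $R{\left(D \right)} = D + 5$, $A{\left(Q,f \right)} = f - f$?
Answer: $-17659$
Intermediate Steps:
$A{\left(Q,f \right)} = 0$
$R{\left(D \right)} = 5 + D$
$U{\left(p \right)} = 2 - p^{2}$ ($U{\left(p \right)} = 2 - p p = 2 - p^{2}$)
$J = 17597$ ($J = 0 - -17597 = 0 + 17597 = 17597$)
$U{\left(R{\left(4 \right)} - 17 \right)} - J = \left(2 - \left(\left(5 + 4\right) - 17\right)^{2}\right) - 17597 = \left(2 - \left(9 - 17\right)^{2}\right) - 17597 = \left(2 - \left(-8\right)^{2}\right) - 17597 = \left(2 - 64\right) - 17597 = -62 - 17597 = -17659$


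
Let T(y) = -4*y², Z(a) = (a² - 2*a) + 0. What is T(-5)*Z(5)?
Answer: -1500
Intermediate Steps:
Z(a) = a² - 2*a
T(-5)*Z(5) = (-4*(-5)²)*(5*(-2 + 5)) = (-4*25)*(5*3) = -100*15 = -1500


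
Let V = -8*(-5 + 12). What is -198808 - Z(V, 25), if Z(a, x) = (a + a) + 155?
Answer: -198851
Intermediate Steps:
V = -56 (V = -8*7 = -56)
Z(a, x) = 155 + 2*a (Z(a, x) = 2*a + 155 = 155 + 2*a)
-198808 - Z(V, 25) = -198808 - (155 + 2*(-56)) = -198808 - (155 - 112) = -198808 - 1*43 = -198808 - 43 = -198851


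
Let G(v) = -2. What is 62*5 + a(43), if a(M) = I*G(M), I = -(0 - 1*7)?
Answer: 296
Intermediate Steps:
I = 7 (I = -(0 - 7) = -1*(-7) = 7)
a(M) = -14 (a(M) = 7*(-2) = -14)
62*5 + a(43) = 62*5 - 14 = 310 - 14 = 296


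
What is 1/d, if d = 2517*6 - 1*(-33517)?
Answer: 1/48619 ≈ 2.0568e-5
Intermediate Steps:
d = 48619 (d = 15102 + 33517 = 48619)
1/d = 1/48619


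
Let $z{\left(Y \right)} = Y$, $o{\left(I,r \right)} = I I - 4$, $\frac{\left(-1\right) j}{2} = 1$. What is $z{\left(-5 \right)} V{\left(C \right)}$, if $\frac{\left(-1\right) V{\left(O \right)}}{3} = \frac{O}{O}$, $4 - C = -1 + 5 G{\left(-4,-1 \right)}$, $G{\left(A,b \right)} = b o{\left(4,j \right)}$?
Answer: $15$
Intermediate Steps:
$j = -2$ ($j = \left(-2\right) 1 = -2$)
$o{\left(I,r \right)} = -4 + I^{2}$ ($o{\left(I,r \right)} = I^{2} - 4 = -4 + I^{2}$)
$G{\left(A,b \right)} = 12 b$ ($G{\left(A,b \right)} = b \left(-4 + 4^{2}\right) = b \left(-4 + 16\right) = b 12 = 12 b$)
$C = 65$ ($C = 4 - \left(-1 + 5 \cdot 12 \left(-1\right)\right) = 4 - \left(-1 + 5 \left(-12\right)\right) = 4 - \left(-1 - 60\right) = 4 - -61 = 4 + 61 = 65$)
$V{\left(O \right)} = -3$ ($V{\left(O \right)} = - 3 \frac{O}{O} = \left(-3\right) 1 = -3$)
$z{\left(-5 \right)} V{\left(C \right)} = \left(-5\right) \left(-3\right) = 15$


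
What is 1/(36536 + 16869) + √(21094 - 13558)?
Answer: 1/53405 + 4*√471 ≈ 86.810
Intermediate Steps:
1/(36536 + 16869) + √(21094 - 13558) = 1/53405 + √7536 = 1/53405 + 4*√471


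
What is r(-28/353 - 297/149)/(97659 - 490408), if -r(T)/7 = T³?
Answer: -1295492414265197/8163943102883766511 ≈ -0.00015868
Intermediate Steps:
r(T) = -7*T³
r(-28/353 - 297/149)/(97659 - 490408) = (-7*(-28/353 - 297/149)³)/(97659 - 490408) = -7*(-28*1/353 - 297*1/149)³/(-392749) = -7*(-28/353 - 297/149)³*(-1/392749) = -7*(-109013/52597)³*(-1/392749) = -7*(-1295492414265197/145506676580173)*(-1/392749) = (9068446899856379/145506676580173)*(-1/392749) = -1295492414265197/8163943102883766511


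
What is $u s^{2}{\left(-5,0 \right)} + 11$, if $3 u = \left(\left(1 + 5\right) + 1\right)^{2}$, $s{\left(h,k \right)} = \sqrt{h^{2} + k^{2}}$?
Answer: $\frac{1258}{3} \approx 419.33$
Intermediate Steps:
$u = \frac{49}{3}$ ($u = \frac{\left(\left(1 + 5\right) + 1\right)^{2}}{3} = \frac{\left(6 + 1\right)^{2}}{3} = \frac{7^{2}}{3} = \frac{1}{3} \cdot 49 = \frac{49}{3} \approx 16.333$)
$u s^{2}{\left(-5,0 \right)} + 11 = \frac{49 \left(\sqrt{\left(-5\right)^{2} + 0^{2}}\right)^{2}}{3} + 11 = \frac{49 \left(\sqrt{25 + 0}\right)^{2}}{3} + 11 = \frac{49 \left(\sqrt{25}\right)^{2}}{3} + 11 = \frac{49 \cdot 5^{2}}{3} + 11 = \frac{49}{3} \cdot 25 + 11 = \frac{1225}{3} + 11 = \frac{1258}{3}$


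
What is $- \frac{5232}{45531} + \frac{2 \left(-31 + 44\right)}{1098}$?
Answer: $- \frac{253385}{2777391} \approx -0.091231$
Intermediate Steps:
$- \frac{5232}{45531} + \frac{2 \left(-31 + 44\right)}{1098} = \left(-5232\right) \frac{1}{45531} + 2 \cdot 13 \cdot \frac{1}{1098} = - \frac{1744}{15177} + 26 \cdot \frac{1}{1098} = - \frac{1744}{15177} + \frac{13}{549} = - \frac{253385}{2777391}$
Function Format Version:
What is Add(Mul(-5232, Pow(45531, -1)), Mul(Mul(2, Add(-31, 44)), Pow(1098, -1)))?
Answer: Rational(-253385, 2777391) ≈ -0.091231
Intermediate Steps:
Add(Mul(-5232, Pow(45531, -1)), Mul(Mul(2, Add(-31, 44)), Pow(1098, -1))) = Add(Mul(-5232, Rational(1, 45531)), Mul(Mul(2, 13), Rational(1, 1098))) = Add(Rational(-1744, 15177), Mul(26, Rational(1, 1098))) = Add(Rational(-1744, 15177), Rational(13, 549)) = Rational(-253385, 2777391)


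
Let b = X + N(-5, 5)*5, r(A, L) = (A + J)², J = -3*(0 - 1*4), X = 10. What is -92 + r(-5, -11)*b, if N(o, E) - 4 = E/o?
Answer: 1133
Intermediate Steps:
N(o, E) = 4 + E/o
J = 12 (J = -3*(0 - 4) = -3*(-4) = 12)
r(A, L) = (12 + A)² (r(A, L) = (A + 12)² = (12 + A)²)
b = 25 (b = 10 + (4 + 5/(-5))*5 = 10 + (4 + 5*(-⅕))*5 = 10 + (4 - 1)*5 = 10 + 3*5 = 10 + 15 = 25)
-92 + r(-5, -11)*b = -92 + (12 - 5)²*25 = -92 + 7²*25 = -92 + 49*25 = -92 + 1225 = 1133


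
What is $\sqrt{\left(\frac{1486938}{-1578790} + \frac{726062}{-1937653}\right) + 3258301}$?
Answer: $\frac{146 \sqrt{261229740620938476569570}}{41339826755} \approx 1805.1$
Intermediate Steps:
$\sqrt{\left(\frac{1486938}{-1578790} + \frac{726062}{-1937653}\right) + 3258301} = \sqrt{\left(1486938 \left(- \frac{1}{1578790}\right) + 726062 \left(- \frac{1}{1937653}\right)\right) + 3258301} = \sqrt{\left(- \frac{743469}{789395} - \frac{726062}{1937653}\right) + 3258301} = \sqrt{- \frac{54425260831}{41339826755} + 3258301} = \sqrt{\frac{134697544430382424}{41339826755}} = \frac{146 \sqrt{261229740620938476569570}}{41339826755}$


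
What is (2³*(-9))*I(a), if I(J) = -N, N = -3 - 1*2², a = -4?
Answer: -504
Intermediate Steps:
N = -7 (N = -3 - 1*4 = -3 - 4 = -7)
I(J) = 7 (I(J) = -1*(-7) = 7)
(2³*(-9))*I(a) = (2³*(-9))*7 = (8*(-9))*7 = -72*7 = -504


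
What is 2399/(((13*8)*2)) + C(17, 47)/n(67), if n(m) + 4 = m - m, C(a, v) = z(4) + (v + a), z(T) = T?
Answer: -1137/208 ≈ -5.4663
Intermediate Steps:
C(a, v) = 4 + a + v (C(a, v) = 4 + (v + a) = 4 + (a + v) = 4 + a + v)
n(m) = -4 (n(m) = -4 + (m - m) = -4 + 0 = -4)
2399/(((13*8)*2)) + C(17, 47)/n(67) = 2399/(((13*8)*2)) + (4 + 17 + 47)/(-4) = 2399/((104*2)) + 68*(-1/4) = 2399/208 - 17 = -1137/208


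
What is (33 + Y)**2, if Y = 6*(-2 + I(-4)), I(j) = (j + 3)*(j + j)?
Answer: 4761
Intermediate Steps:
I(j) = 2*j*(3 + j) (I(j) = (3 + j)*(2*j) = 2*j*(3 + j))
Y = 36 (Y = 6*(-2 + 2*(-4)*(3 - 4)) = 6*(-2 + 2*(-4)*(-1)) = 6*(-2 + 8) = 6*6 = 36)
(33 + Y)**2 = (33 + 36)**2 = 69**2 = 4761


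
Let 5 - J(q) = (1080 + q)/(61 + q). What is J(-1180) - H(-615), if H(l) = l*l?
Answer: -423228280/1119 ≈ -3.7822e+5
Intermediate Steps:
H(l) = l²
J(q) = 5 - (1080 + q)/(61 + q)
J(-1180) - H(-615) = (-775 + 4*(-1180))/(61 - 1180) - 1*(-615)² = (-775 - 4720)/(-1119) - 1*378225 = -1/1119*(-5495) - 378225 = 5495/1119 - 378225 = -423228280/1119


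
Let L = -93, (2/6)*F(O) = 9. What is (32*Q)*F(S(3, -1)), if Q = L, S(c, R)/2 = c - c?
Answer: -80352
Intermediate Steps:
S(c, R) = 0 (S(c, R) = 2*(c - c) = 2*0 = 0)
F(O) = 27 (F(O) = 3*9 = 27)
Q = -93
(32*Q)*F(S(3, -1)) = (32*(-93))*27 = -2976*27 = -80352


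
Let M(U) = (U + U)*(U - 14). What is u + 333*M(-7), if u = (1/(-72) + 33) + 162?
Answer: 7062983/72 ≈ 98097.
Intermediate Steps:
u = 14039/72 (u = (-1/72 + 33) + 162 = 2375/72 + 162 = 14039/72 ≈ 194.99)
M(U) = 2*U*(-14 + U) (M(U) = (2*U)*(-14 + U) = 2*U*(-14 + U))
u + 333*M(-7) = 14039/72 + 333*(2*(-7)*(-14 - 7)) = 14039/72 + 333*(2*(-7)*(-21)) = 14039/72 + 333*294 = 14039/72 + 97902 = 7062983/72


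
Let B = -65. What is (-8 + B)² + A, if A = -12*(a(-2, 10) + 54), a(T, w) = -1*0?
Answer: 4681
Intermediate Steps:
a(T, w) = 0
A = -648 (A = -12*(0 + 54) = -12*54 = -648)
(-8 + B)² + A = (-8 - 65)² - 648 = (-73)² - 648 = 5329 - 648 = 4681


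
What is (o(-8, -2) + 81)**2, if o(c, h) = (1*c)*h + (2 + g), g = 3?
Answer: 10404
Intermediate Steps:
o(c, h) = 5 + c*h (o(c, h) = (1*c)*h + (2 + 3) = c*h + 5 = 5 + c*h)
(o(-8, -2) + 81)**2 = ((5 - 8*(-2)) + 81)**2 = ((5 + 16) + 81)**2 = (21 + 81)**2 = 102**2 = 10404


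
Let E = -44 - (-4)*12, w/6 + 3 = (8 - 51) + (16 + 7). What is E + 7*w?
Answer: -962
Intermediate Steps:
w = -138 (w = -18 + 6*((8 - 51) + (16 + 7)) = -18 + 6*(-43 + 23) = -18 + 6*(-20) = -18 - 120 = -138)
E = 4 (E = -44 - 1*(-48) = -44 + 48 = 4)
E + 7*w = 4 + 7*(-138) = 4 - 966 = -962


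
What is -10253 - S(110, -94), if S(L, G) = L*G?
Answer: 87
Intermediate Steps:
S(L, G) = G*L
-10253 - S(110, -94) = -10253 - (-94)*110 = -10253 - 1*(-10340) = -10253 + 10340 = 87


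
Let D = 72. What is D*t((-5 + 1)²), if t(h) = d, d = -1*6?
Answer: -432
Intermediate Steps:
d = -6
t(h) = -6
D*t((-5 + 1)²) = 72*(-6) = -432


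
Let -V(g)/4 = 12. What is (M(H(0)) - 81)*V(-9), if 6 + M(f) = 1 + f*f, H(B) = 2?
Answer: 3936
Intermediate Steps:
V(g) = -48 (V(g) = -4*12 = -48)
M(f) = -5 + f**2 (M(f) = -6 + (1 + f*f) = -6 + (1 + f**2) = -5 + f**2)
(M(H(0)) - 81)*V(-9) = ((-5 + 2**2) - 81)*(-48) = ((-5 + 4) - 81)*(-48) = (-1 - 81)*(-48) = -82*(-48) = 3936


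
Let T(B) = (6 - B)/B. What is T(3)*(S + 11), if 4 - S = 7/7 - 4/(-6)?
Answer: 40/3 ≈ 13.333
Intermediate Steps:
S = 7/3 (S = 4 - (7/7 - 4/(-6)) = 4 - (7*(⅐) - 4*(-⅙)) = 4 - (1 + ⅔) = 4 - 1*5/3 = 4 - 5/3 = 7/3 ≈ 2.3333)
T(B) = (6 - B)/B
T(3)*(S + 11) = ((6 - 1*3)/3)*(7/3 + 11) = ((6 - 3)/3)*(40/3) = ((⅓)*3)*(40/3) = 1*(40/3) = 40/3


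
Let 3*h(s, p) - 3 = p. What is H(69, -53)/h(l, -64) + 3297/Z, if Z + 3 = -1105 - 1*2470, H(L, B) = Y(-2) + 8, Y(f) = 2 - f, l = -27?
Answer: -329925/218258 ≈ -1.5116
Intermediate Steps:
h(s, p) = 1 + p/3
H(L, B) = 12 (H(L, B) = (2 - 1*(-2)) + 8 = (2 + 2) + 8 = 4 + 8 = 12)
Z = -3578 (Z = -3 + (-1105 - 1*2470) = -3 + (-1105 - 2470) = -3 - 3575 = -3578)
H(69, -53)/h(l, -64) + 3297/Z = 12/(1 + (⅓)*(-64)) + 3297/(-3578) = 12/(1 - 64/3) + 3297*(-1/3578) = 12/(-61/3) - 3297/3578 = 12*(-3/61) - 3297/3578 = -36/61 - 3297/3578 = -329925/218258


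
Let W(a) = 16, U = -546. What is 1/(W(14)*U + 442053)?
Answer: 1/433317 ≈ 2.3078e-6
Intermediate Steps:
1/(W(14)*U + 442053) = 1/(16*(-546) + 442053) = 1/(-8736 + 442053) = 1/433317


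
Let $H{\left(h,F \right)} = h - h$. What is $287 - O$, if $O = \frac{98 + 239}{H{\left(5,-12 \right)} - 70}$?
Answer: $\frac{20427}{70} \approx 291.81$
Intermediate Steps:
$H{\left(h,F \right)} = 0$
$O = - \frac{337}{70}$ ($O = \frac{98 + 239}{0 - 70} = \frac{337}{-70} = 337 \left(- \frac{1}{70}\right) = - \frac{337}{70} \approx -4.8143$)
$287 - O = 287 - - \frac{337}{70} = 287 + \frac{337}{70} = \frac{20427}{70}$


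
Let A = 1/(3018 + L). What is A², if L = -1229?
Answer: 1/3200521 ≈ 3.1245e-7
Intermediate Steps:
A = 1/1789 (A = 1/(3018 - 1229) = 1/1789 ≈ 0.00055897)
A² = (1/1789)² = 1/3200521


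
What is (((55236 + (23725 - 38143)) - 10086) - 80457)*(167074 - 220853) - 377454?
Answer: 2673783321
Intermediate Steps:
(((55236 + (23725 - 38143)) - 10086) - 80457)*(167074 - 220853) - 377454 = (((55236 - 14418) - 10086) - 80457)*(-53779) - 377454 = ((40818 - 10086) - 80457)*(-53779) - 377454 = (30732 - 80457)*(-53779) - 377454 = -49725*(-53779) - 377454 = 2674160775 - 377454 = 2673783321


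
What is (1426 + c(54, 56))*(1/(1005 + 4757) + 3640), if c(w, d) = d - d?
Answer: 14954234553/2881 ≈ 5.1906e+6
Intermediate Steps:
c(w, d) = 0
(1426 + c(54, 56))*(1/(1005 + 4757) + 3640) = (1426 + 0)*(1/(1005 + 4757) + 3640) = 1426*(1/5762 + 3640) = 1426*(20973681/5762) = 14954234553/2881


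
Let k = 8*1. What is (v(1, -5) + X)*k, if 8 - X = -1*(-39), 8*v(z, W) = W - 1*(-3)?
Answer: -250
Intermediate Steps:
v(z, W) = 3/8 + W/8 (v(z, W) = (W - 1*(-3))/8 = (W + 3)/8 = (3 + W)/8 = 3/8 + W/8)
k = 8
X = -31 (X = 8 - (-1)*(-39) = 8 - 1*39 = 8 - 39 = -31)
(v(1, -5) + X)*k = ((3/8 + (⅛)*(-5)) - 31)*8 = ((3/8 - 5/8) - 31)*8 = (-¼ - 31)*8 = -125/4*8 = -250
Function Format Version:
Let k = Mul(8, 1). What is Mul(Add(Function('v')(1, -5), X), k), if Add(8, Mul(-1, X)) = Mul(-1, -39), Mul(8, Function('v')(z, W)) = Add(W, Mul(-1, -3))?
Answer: -250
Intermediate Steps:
Function('v')(z, W) = Add(Rational(3, 8), Mul(Rational(1, 8), W)) (Function('v')(z, W) = Mul(Rational(1, 8), Add(W, Mul(-1, -3))) = Mul(Rational(1, 8), Add(W, 3)) = Mul(Rational(1, 8), Add(3, W)) = Add(Rational(3, 8), Mul(Rational(1, 8), W)))
k = 8
X = -31 (X = Add(8, Mul(-1, Mul(-1, -39))) = Add(8, Mul(-1, 39)) = Add(8, -39) = -31)
Mul(Add(Function('v')(1, -5), X), k) = Mul(Add(Add(Rational(3, 8), Mul(Rational(1, 8), -5)), -31), 8) = Mul(Add(Add(Rational(3, 8), Rational(-5, 8)), -31), 8) = Mul(Add(Rational(-1, 4), -31), 8) = Mul(Rational(-125, 4), 8) = -250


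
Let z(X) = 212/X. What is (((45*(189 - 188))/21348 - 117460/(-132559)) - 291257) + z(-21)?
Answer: -274748454995731/943289844 ≈ -2.9127e+5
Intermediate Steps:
(((45*(189 - 188))/21348 - 117460/(-132559)) - 291257) + z(-21) = (((45*(189 - 188))/21348 - 117460/(-132559)) - 291257) + 212/(-21) = (((45*1)*(1/21348) - 117460*(-1/132559)) - 291257) + 212*(-1/21) = ((45*(1/21348) + 16780/18937) - 291257) - 212/21 = ((5/2372 + 16780/18937) - 291257) - 212/21 = (39896845/44918564 - 291257) - 212/21 = -13082806298103/44918564 - 212/21 = -274748454995731/943289844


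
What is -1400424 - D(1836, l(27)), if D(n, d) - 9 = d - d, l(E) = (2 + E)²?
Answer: -1400433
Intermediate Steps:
D(n, d) = 9 (D(n, d) = 9 + (d - d) = 9 + 0 = 9)
-1400424 - D(1836, l(27)) = -1400424 - 1*9 = -1400424 - 9 = -1400433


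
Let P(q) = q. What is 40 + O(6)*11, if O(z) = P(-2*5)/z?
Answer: 65/3 ≈ 21.667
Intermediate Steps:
O(z) = -10/z (O(z) = (-2*5)/z = -10/z)
40 + O(6)*11 = 40 - 10/6*11 = 40 - 10*⅙*11 = 40 - 5/3*11 = 40 - 55/3 = 65/3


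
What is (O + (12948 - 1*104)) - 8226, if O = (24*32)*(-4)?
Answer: 1546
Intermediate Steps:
O = -3072 (O = 768*(-4) = -3072)
(O + (12948 - 1*104)) - 8226 = (-3072 + (12948 - 1*104)) - 8226 = (-3072 + (12948 - 104)) - 8226 = (-3072 + 12844) - 8226 = 9772 - 8226 = 1546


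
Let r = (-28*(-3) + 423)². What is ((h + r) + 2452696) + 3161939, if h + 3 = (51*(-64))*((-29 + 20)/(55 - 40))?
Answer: 29368197/5 ≈ 5.8736e+6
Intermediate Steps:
h = 9777/5 (h = -3 + (51*(-64))*((-29 + 20)/(55 - 40)) = -3 - (-29376)/15 = -3 - 3264*(-⅗) = -3 + 9792/5 = 9777/5 ≈ 1955.4)
r = 257049 (r = (84 + 423)² = 507² = 257049)
((h + r) + 2452696) + 3161939 = ((9777/5 + 257049) + 2452696) + 3161939 = (1295022/5 + 2452696) + 3161939 = 13558502/5 + 3161939 = 29368197/5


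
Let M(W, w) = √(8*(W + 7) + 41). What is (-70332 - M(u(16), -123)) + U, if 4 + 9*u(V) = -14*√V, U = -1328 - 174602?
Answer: -246262 - √393/3 ≈ -2.4627e+5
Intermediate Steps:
U = -175930
u(V) = -4/9 - 14*√V/9 (u(V) = -4/9 + (-14*√V)/9 = -4/9 - 14*√V/9)
M(W, w) = √(97 + 8*W) (M(W, w) = √(8*(7 + W) + 41) = √((56 + 8*W) + 41) = √(97 + 8*W))
(-70332 - M(u(16), -123)) + U = (-70332 - √(97 + 8*(-4/9 - 14*√16/9))) - 175930 = (-70332 - √(97 + 8*(-4/9 - 14/9*4))) - 175930 = (-70332 - √(97 + 8*(-4/9 - 56/9))) - 175930 = (-70332 - √(97 + 8*(-20/3))) - 175930 = (-70332 - √(97 - 160/3)) - 175930 = (-70332 - √(131/3)) - 175930 = (-70332 - √393/3) - 175930 = -246262 - √393/3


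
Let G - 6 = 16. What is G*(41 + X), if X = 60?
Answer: 2222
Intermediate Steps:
G = 22 (G = 6 + 16 = 22)
G*(41 + X) = 22*(41 + 60) = 22*101 = 2222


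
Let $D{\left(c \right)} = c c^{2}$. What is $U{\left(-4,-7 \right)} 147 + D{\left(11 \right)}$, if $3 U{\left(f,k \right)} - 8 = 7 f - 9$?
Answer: $-90$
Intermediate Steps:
$D{\left(c \right)} = c^{3}$
$U{\left(f,k \right)} = - \frac{1}{3} + \frac{7 f}{3}$ ($U{\left(f,k \right)} = \frac{8}{3} + \frac{7 f - 9}{3} = \frac{8}{3} + \frac{-9 + 7 f}{3} = \frac{8}{3} + \left(-3 + \frac{7 f}{3}\right) = - \frac{1}{3} + \frac{7 f}{3}$)
$U{\left(-4,-7 \right)} 147 + D{\left(11 \right)} = \left(- \frac{1}{3} + \frac{7}{3} \left(-4\right)\right) 147 + 11^{3} = \left(- \frac{1}{3} - \frac{28}{3}\right) 147 + 1331 = \left(- \frac{29}{3}\right) 147 + 1331 = -1421 + 1331 = -90$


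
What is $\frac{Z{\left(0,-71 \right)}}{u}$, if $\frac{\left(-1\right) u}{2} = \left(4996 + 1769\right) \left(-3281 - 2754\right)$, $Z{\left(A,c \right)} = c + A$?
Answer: $- \frac{1}{1150050} \approx -8.6953 \cdot 10^{-7}$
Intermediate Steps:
$Z{\left(A,c \right)} = A + c$
$u = 81653550$ ($u = - 2 \left(4996 + 1769\right) \left(-3281 - 2754\right) = - 2 \cdot 6765 \left(-6035\right) = \left(-2\right) \left(-40826775\right) = 81653550$)
$\frac{Z{\left(0,-71 \right)}}{u} = \frac{0 - 71}{81653550} = \left(-71\right) \frac{1}{81653550} = - \frac{1}{1150050}$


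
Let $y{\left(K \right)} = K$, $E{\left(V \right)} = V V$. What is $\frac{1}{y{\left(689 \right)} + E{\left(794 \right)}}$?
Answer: $\frac{1}{631125} \approx 1.5845 \cdot 10^{-6}$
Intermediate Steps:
$E{\left(V \right)} = V^{2}$
$\frac{1}{y{\left(689 \right)} + E{\left(794 \right)}} = \frac{1}{689 + 794^{2}} = \frac{1}{689 + 630436} = \frac{1}{631125}$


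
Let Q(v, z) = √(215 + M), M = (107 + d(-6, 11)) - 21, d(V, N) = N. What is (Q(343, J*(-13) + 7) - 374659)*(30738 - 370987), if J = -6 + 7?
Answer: 127477350091 - 680498*√78 ≈ 1.2747e+11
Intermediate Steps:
J = 1
M = 97 (M = (107 + 11) - 21 = 118 - 21 = 97)
Q(v, z) = 2*√78 (Q(v, z) = √(215 + 97) = √312 = 2*√78)
(Q(343, J*(-13) + 7) - 374659)*(30738 - 370987) = (2*√78 - 374659)*(30738 - 370987) = (-374659 + 2*√78)*(-340249) = 127477350091 - 680498*√78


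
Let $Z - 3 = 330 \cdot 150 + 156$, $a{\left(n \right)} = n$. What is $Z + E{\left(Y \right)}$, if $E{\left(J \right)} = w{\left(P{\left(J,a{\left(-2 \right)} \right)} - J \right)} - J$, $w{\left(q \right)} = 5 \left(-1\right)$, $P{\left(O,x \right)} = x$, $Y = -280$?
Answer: $49934$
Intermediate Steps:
$Z = 49659$ ($Z = 3 + \left(330 \cdot 150 + 156\right) = 3 + \left(49500 + 156\right) = 3 + 49656 = 49659$)
$w{\left(q \right)} = -5$
$E{\left(J \right)} = -5 - J$
$Z + E{\left(Y \right)} = 49659 - -275 = 49659 + \left(-5 + 280\right) = 49659 + 275 = 49934$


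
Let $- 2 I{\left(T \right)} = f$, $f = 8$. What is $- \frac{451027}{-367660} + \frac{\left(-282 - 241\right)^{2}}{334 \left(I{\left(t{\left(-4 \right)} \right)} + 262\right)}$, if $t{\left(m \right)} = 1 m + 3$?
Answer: $\frac{8714473174}{1980124845} \approx 4.401$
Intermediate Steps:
$t{\left(m \right)} = 3 + m$ ($t{\left(m \right)} = m + 3 = 3 + m$)
$I{\left(T \right)} = -4$ ($I{\left(T \right)} = \left(- \frac{1}{2}\right) 8 = -4$)
$- \frac{451027}{-367660} + \frac{\left(-282 - 241\right)^{2}}{334 \left(I{\left(t{\left(-4 \right)} \right)} + 262\right)} = - \frac{451027}{-367660} + \frac{\left(-282 - 241\right)^{2}}{334 \left(-4 + 262\right)} = \left(-451027\right) \left(- \frac{1}{367660}\right) + \frac{\left(-523\right)^{2}}{334 \cdot 258} = \frac{451027}{367660} + \frac{273529}{86172} = \frac{8714473174}{1980124845}$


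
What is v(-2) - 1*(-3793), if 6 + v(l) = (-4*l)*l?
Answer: 3771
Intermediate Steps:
v(l) = -6 - 4*l² (v(l) = -6 + (-4*l)*l = -6 - 4*l²)
v(-2) - 1*(-3793) = (-6 - 4*(-2)²) - 1*(-3793) = (-6 - 4*4) + 3793 = (-6 - 16) + 3793 = -22 + 3793 = 3771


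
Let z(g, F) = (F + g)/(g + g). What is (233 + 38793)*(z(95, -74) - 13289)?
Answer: -2593061003/5 ≈ -5.1861e+8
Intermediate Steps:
z(g, F) = (F + g)/(2*g) (z(g, F) = (F + g)/((2*g)) = (F + g)*(1/(2*g)) = (F + g)/(2*g))
(233 + 38793)*(z(95, -74) - 13289) = (233 + 38793)*((½)*(-74 + 95)/95 - 13289) = 39026*((½)*(1/95)*21 - 13289) = 39026*(21/190 - 13289) = 39026*(-2524889/190) = -2593061003/5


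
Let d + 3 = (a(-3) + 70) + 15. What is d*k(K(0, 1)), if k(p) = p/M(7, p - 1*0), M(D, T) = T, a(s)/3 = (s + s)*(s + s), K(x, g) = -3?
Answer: 190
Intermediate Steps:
a(s) = 12*s² (a(s) = 3*((s + s)*(s + s)) = 3*((2*s)*(2*s)) = 3*(4*s²) = 12*s²)
k(p) = 1 (k(p) = p/(p - 1*0) = p/(p + 0) = p/p = 1)
d = 190 (d = -3 + ((12*(-3)² + 70) + 15) = -3 + ((12*9 + 70) + 15) = -3 + ((108 + 70) + 15) = -3 + (178 + 15) = -3 + 193 = 190)
d*k(K(0, 1)) = 190*1 = 190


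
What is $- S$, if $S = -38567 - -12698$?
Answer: $25869$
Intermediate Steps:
$S = -25869$ ($S = -38567 + 12698 = -25869$)
$- S = \left(-1\right) \left(-25869\right) = 25869$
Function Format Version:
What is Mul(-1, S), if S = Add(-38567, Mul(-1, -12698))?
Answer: 25869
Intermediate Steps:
S = -25869 (S = Add(-38567, 12698) = -25869)
Mul(-1, S) = Mul(-1, -25869) = 25869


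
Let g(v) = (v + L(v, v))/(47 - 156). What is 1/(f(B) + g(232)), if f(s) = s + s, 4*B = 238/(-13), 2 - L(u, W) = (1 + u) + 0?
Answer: -1417/12984 ≈ -0.10913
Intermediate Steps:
L(u, W) = 1 - u (L(u, W) = 2 - ((1 + u) + 0) = 2 - (1 + u) = 2 + (-1 - u) = 1 - u)
B = -119/26 (B = (238/(-13))/4 = (238*(-1/13))/4 = (¼)*(-238/13) = -119/26 ≈ -4.5769)
g(v) = -1/109 (g(v) = (v + (1 - v))/(47 - 156) = 1/(-109) = 1*(-1/109) = -1/109)
f(s) = 2*s
1/(f(B) + g(232)) = 1/(2*(-119/26) - 1/109) = 1/(-119/13 - 1/109) = 1/(-12984/1417) = -1417/12984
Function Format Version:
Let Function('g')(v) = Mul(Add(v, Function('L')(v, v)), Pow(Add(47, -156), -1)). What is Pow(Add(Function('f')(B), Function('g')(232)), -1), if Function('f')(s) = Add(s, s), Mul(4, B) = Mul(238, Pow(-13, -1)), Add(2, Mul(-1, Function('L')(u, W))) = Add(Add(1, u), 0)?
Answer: Rational(-1417, 12984) ≈ -0.10913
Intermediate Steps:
Function('L')(u, W) = Add(1, Mul(-1, u)) (Function('L')(u, W) = Add(2, Mul(-1, Add(Add(1, u), 0))) = Add(2, Mul(-1, Add(1, u))) = Add(2, Add(-1, Mul(-1, u))) = Add(1, Mul(-1, u)))
B = Rational(-119, 26) (B = Mul(Rational(1, 4), Mul(238, Pow(-13, -1))) = Mul(Rational(1, 4), Mul(238, Rational(-1, 13))) = Mul(Rational(1, 4), Rational(-238, 13)) = Rational(-119, 26) ≈ -4.5769)
Function('g')(v) = Rational(-1, 109) (Function('g')(v) = Mul(Add(v, Add(1, Mul(-1, v))), Pow(Add(47, -156), -1)) = Mul(1, Pow(-109, -1)) = Mul(1, Rational(-1, 109)) = Rational(-1, 109))
Function('f')(s) = Mul(2, s)
Pow(Add(Function('f')(B), Function('g')(232)), -1) = Pow(Add(Mul(2, Rational(-119, 26)), Rational(-1, 109)), -1) = Pow(Add(Rational(-119, 13), Rational(-1, 109)), -1) = Pow(Rational(-12984, 1417), -1) = Rational(-1417, 12984)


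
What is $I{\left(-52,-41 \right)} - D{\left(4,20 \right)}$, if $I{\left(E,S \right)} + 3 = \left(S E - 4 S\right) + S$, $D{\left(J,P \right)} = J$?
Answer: $2248$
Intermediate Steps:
$I{\left(E,S \right)} = -3 - 3 S + E S$ ($I{\left(E,S \right)} = -3 + \left(\left(S E - 4 S\right) + S\right) = -3 + \left(\left(E S - 4 S\right) + S\right) = -3 + \left(\left(- 4 S + E S\right) + S\right) = -3 + \left(- 3 S + E S\right) = -3 - 3 S + E S$)
$I{\left(-52,-41 \right)} - D{\left(4,20 \right)} = \left(-3 - -123 - -2132\right) - 4 = \left(-3 + 123 + 2132\right) - 4 = 2252 - 4 = 2248$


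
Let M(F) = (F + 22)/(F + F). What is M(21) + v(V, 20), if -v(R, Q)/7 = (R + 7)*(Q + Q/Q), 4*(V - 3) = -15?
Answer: -77089/84 ≈ -917.73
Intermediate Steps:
V = -3/4 (V = 3 + (1/4)*(-15) = 3 - 15/4 = -3/4 ≈ -0.75000)
v(R, Q) = -7*(1 + Q)*(7 + R) (v(R, Q) = -7*(R + 7)*(Q + Q/Q) = -7*(7 + R)*(Q + 1) = -7*(7 + R)*(1 + Q) = -7*(1 + Q)*(7 + R))
M(F) = (22 + F)/(2*F) (M(F) = (22 + F)/((2*F)) = (22 + F)*(1/(2*F)) = (22 + F)/(2*F))
M(21) + v(V, 20) = (1/2)*(22 + 21)/21 + (-49 - 49*20 - 7*(-3/4) - 7*20*(-3/4)) = (1/2)*(1/21)*43 + (-49 - 980 + 21/4 + 105) = 43/42 - 3675/4 = -77089/84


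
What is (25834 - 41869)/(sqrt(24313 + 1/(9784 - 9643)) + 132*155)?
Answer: -23129365050/29510403733 + 16035*sqrt(483366894)/59020807466 ≈ -0.77780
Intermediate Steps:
(25834 - 41869)/(sqrt(24313 + 1/(9784 - 9643)) + 132*155) = -16035/(sqrt(24313 + 1/141) + 20460) = -16035/(sqrt(3428134/141) + 20460) = -16035/(sqrt(483366894)/141 + 20460) = -16035/(20460 + sqrt(483366894)/141)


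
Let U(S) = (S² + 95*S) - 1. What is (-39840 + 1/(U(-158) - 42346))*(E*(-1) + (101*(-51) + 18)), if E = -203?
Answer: 219391310570/1117 ≈ 1.9641e+8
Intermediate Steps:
U(S) = -1 + S² + 95*S
(-39840 + 1/(U(-158) - 42346))*(E*(-1) + (101*(-51) + 18)) = (-39840 + 1/((-1 + (-158)² + 95*(-158)) - 42346))*(-203*(-1) + (101*(-51) + 18)) = (-39840 + 1/((-1 + 24964 - 15010) - 42346))*(203 + (-5151 + 18)) = (-39840 + 1/(9953 - 42346))*(203 - 5133) = (-39840 + 1/(-32393))*(-4930) = (-39840 - 1/32393)*(-4930) = -1290537121/32393*(-4930) = 219391310570/1117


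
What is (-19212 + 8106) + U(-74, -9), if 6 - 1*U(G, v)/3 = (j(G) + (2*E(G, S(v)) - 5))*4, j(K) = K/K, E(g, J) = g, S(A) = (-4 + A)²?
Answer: -9264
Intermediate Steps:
j(K) = 1
U(G, v) = 66 - 24*G (U(G, v) = 18 - 3*(1 + (2*G - 5))*4 = 18 - 3*(1 + (-5 + 2*G))*4 = 18 - 3*(-4 + 2*G)*4 = 18 - 3*(-16 + 8*G) = 18 + (48 - 24*G) = 66 - 24*G)
(-19212 + 8106) + U(-74, -9) = (-19212 + 8106) + (66 - 24*(-74)) = -11106 + (66 + 1776) = -11106 + 1842 = -9264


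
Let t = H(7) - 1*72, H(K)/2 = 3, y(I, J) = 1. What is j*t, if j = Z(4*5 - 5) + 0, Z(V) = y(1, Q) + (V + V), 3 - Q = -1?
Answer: -2046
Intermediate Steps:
Q = 4 (Q = 3 - 1*(-1) = 3 + 1 = 4)
H(K) = 6 (H(K) = 2*3 = 6)
t = -66 (t = 6 - 1*72 = 6 - 72 = -66)
Z(V) = 1 + 2*V (Z(V) = 1 + (V + V) = 1 + 2*V)
j = 31 (j = (1 + 2*(4*5 - 5)) + 0 = (1 + 2*(20 - 5)) + 0 = (1 + 2*15) + 0 = (1 + 30) + 0 = 31 + 0 = 31)
j*t = 31*(-66) = -2046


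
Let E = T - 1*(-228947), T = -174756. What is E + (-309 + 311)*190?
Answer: 54571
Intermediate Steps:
E = 54191 (E = -174756 - 1*(-228947) = -174756 + 228947 = 54191)
E + (-309 + 311)*190 = 54191 + (-309 + 311)*190 = 54191 + 2*190 = 54191 + 380 = 54571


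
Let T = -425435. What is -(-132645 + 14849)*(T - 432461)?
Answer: -101056717216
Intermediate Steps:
-(-132645 + 14849)*(T - 432461) = -(-132645 + 14849)*(-425435 - 432461) = -(-117796)*(-857896) = -1*101056717216 = -101056717216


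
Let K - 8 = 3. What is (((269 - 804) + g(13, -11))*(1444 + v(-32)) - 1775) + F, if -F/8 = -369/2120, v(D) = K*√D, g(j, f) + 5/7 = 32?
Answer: -1352549202/1855 - 155144*I*√2/7 ≈ -7.2914e+5 - 31344.0*I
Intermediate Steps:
K = 11 (K = 8 + 3 = 11)
g(j, f) = 219/7 (g(j, f) = -5/7 + 32 = 219/7)
v(D) = 11*√D
F = 369/265 (F = -(-2952)/2120 = -8*(-369/2120) = 369/265 ≈ 1.3925)
(((269 - 804) + g(13, -11))*(1444 + v(-32)) - 1775) + F = (((269 - 804) + 219/7)*(1444 + 11*√(-32)) - 1775) + 369/265 = ((-535 + 219/7)*(1444 + 11*(4*I*√2)) - 1775) + 369/265 = (-3526*(1444 + 44*I*√2)/7 - 1775) + 369/265 = ((-5091544/7 - 155144*I*√2/7) - 1775) + 369/265 = (-5103969/7 - 155144*I*√2/7) + 369/265 = -1352549202/1855 - 155144*I*√2/7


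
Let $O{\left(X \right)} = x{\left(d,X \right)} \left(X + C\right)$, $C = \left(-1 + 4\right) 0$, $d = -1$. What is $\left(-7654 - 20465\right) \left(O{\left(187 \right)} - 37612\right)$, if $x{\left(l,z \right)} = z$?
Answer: $74318517$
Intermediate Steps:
$C = 0$ ($C = 3 \cdot 0 = 0$)
$O{\left(X \right)} = X^{2}$ ($O{\left(X \right)} = X \left(X + 0\right) = X X = X^{2}$)
$\left(-7654 - 20465\right) \left(O{\left(187 \right)} - 37612\right) = \left(-7654 - 20465\right) \left(187^{2} - 37612\right) = - 28119 \left(34969 - 37612\right) = \left(-28119\right) \left(-2643\right) = 74318517$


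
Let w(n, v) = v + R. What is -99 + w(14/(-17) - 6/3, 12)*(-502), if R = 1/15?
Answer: -92347/15 ≈ -6156.5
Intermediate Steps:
R = 1/15 ≈ 0.066667
w(n, v) = 1/15 + v (w(n, v) = v + 1/15 = 1/15 + v)
-99 + w(14/(-17) - 6/3, 12)*(-502) = -99 + (1/15 + 12)*(-502) = -99 + (181/15)*(-502) = -99 - 90862/15 = -92347/15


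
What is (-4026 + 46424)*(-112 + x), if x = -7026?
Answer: -302636924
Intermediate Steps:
(-4026 + 46424)*(-112 + x) = (-4026 + 46424)*(-112 - 7026) = 42398*(-7138) = -302636924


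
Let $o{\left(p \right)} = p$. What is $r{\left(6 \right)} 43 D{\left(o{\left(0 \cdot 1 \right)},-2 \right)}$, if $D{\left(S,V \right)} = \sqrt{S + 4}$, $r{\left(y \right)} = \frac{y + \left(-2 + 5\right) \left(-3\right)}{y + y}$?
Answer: $- \frac{43}{2} \approx -21.5$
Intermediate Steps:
$r{\left(y \right)} = \frac{-9 + y}{2 y}$ ($r{\left(y \right)} = \frac{y + 3 \left(-3\right)}{2 y} = \left(y - 9\right) \frac{1}{2 y} = \left(-9 + y\right) \frac{1}{2 y} = \frac{-9 + y}{2 y}$)
$D{\left(S,V \right)} = \sqrt{4 + S}$
$r{\left(6 \right)} 43 D{\left(o{\left(0 \cdot 1 \right)},-2 \right)} = \frac{-9 + 6}{2 \cdot 6} \cdot 43 \sqrt{4 + 0 \cdot 1} = \frac{1}{2} \cdot \frac{1}{6} \left(-3\right) 43 \sqrt{4 + 0} = \left(- \frac{1}{4}\right) 43 \sqrt{4} = \left(- \frac{43}{4}\right) 2 = - \frac{43}{2}$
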